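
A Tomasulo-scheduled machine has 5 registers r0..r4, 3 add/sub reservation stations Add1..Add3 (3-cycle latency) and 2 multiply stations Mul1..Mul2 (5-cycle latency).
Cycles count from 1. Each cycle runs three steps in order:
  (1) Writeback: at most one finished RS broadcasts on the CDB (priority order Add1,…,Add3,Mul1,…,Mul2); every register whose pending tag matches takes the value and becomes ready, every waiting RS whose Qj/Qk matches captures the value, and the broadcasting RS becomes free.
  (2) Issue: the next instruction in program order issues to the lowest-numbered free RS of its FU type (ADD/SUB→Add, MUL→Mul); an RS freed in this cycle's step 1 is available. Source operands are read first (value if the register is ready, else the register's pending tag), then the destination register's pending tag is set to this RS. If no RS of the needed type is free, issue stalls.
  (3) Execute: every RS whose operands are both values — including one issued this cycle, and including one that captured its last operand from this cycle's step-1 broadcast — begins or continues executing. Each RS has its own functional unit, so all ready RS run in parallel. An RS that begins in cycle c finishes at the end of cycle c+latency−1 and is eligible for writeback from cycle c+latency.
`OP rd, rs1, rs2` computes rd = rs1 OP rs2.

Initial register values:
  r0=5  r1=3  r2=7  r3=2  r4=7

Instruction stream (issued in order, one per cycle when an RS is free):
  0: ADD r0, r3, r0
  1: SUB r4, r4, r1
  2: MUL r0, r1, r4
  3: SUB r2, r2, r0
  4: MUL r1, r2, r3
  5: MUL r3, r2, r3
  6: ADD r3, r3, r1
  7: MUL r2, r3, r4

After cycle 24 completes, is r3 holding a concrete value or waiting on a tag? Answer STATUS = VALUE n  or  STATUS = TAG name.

c1: issue ADD r0<-Add1 | r0:Add1,r1:3,r2:7,r3:2,r4:7
c2: issue SUB r4<-Add2 | r0:Add1,r1:3,r2:7,r3:2,r4:Add2
c3: issue MUL r0<-Mul1 | r0:Mul1,r1:3,r2:7,r3:2,r4:Add2
c4: CDB Add1=7; issue SUB r2<-Add1 | r0:Mul1,r1:3,r2:Add1,r3:2,r4:Add2
c5: CDB Add2=4; issue MUL r1<-Mul2 | r0:Mul1,r1:Mul2,r2:Add1,r3:2,r4:4
c6: stall | r0:Mul1,r1:Mul2,r2:Add1,r3:2,r4:4
c7: stall | r0:Mul1,r1:Mul2,r2:Add1,r3:2,r4:4
c8: stall | r0:Mul1,r1:Mul2,r2:Add1,r3:2,r4:4
c9: stall | r0:Mul1,r1:Mul2,r2:Add1,r3:2,r4:4
c10: CDB Mul1=12; issue MUL r3<-Mul1 | r0:12,r1:Mul2,r2:Add1,r3:Mul1,r4:4
c11: issue ADD r3<-Add2 | r0:12,r1:Mul2,r2:Add1,r3:Add2,r4:4
c12: stall | r0:12,r1:Mul2,r2:Add1,r3:Add2,r4:4
c13: CDB Add1=-5; stall | r0:12,r1:Mul2,r2:-5,r3:Add2,r4:4
c14: stall | r0:12,r1:Mul2,r2:-5,r3:Add2,r4:4
c15: stall | r0:12,r1:Mul2,r2:-5,r3:Add2,r4:4
c16: stall | r0:12,r1:Mul2,r2:-5,r3:Add2,r4:4
c17: stall | r0:12,r1:Mul2,r2:-5,r3:Add2,r4:4
c18: CDB Mul1=-10; issue MUL r2<-Mul1 | r0:12,r1:Mul2,r2:Mul1,r3:Add2,r4:4
c19: CDB Mul2=-10 | r0:12,r1:-10,r2:Mul1,r3:Add2,r4:4
c20: - | r0:12,r1:-10,r2:Mul1,r3:Add2,r4:4
c21: - | r0:12,r1:-10,r2:Mul1,r3:Add2,r4:4
c22: CDB Add2=-20 | r0:12,r1:-10,r2:Mul1,r3:-20,r4:4
c23: - | r0:12,r1:-10,r2:Mul1,r3:-20,r4:4
c24: - | r0:12,r1:-10,r2:Mul1,r3:-20,r4:4

STATUS = VALUE -20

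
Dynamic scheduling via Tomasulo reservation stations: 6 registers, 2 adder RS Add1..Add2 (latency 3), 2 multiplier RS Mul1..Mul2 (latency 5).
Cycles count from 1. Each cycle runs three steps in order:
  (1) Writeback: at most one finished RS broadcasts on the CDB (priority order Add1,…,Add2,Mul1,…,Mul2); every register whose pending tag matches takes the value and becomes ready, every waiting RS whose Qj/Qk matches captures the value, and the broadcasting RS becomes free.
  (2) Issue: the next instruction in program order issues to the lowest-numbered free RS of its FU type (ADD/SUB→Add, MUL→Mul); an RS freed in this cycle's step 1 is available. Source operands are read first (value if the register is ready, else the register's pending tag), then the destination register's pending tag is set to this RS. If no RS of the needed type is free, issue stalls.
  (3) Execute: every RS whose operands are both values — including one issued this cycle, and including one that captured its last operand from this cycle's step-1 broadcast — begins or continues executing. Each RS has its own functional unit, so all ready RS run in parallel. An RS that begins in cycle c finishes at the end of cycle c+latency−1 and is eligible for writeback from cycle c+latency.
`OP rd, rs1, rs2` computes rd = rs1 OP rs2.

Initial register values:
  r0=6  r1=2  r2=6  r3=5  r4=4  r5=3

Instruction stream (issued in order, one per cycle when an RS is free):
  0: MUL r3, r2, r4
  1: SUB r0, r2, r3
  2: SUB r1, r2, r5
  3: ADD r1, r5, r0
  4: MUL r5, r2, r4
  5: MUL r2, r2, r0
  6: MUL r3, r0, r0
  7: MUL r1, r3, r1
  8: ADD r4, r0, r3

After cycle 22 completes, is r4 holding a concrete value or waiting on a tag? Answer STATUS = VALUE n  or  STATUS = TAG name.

STATUS = VALUE 306

cycle 1: issue MUL r3<-Mul1 // r0:6,r1:2,r2:6,r3:Mul1,r4:4,r5:3
cycle 2: issue SUB r0<-Add1 // r0:Add1,r1:2,r2:6,r3:Mul1,r4:4,r5:3
cycle 3: issue SUB r1<-Add2 // r0:Add1,r1:Add2,r2:6,r3:Mul1,r4:4,r5:3
cycle 4: stall // r0:Add1,r1:Add2,r2:6,r3:Mul1,r4:4,r5:3
cycle 5: stall // r0:Add1,r1:Add2,r2:6,r3:Mul1,r4:4,r5:3
cycle 6: CDB Add2=3; issue ADD r1<-Add2 // r0:Add1,r1:Add2,r2:6,r3:Mul1,r4:4,r5:3
cycle 7: CDB Mul1=24; issue MUL r5<-Mul1 // r0:Add1,r1:Add2,r2:6,r3:24,r4:4,r5:Mul1
cycle 8: issue MUL r2<-Mul2 // r0:Add1,r1:Add2,r2:Mul2,r3:24,r4:4,r5:Mul1
cycle 9: stall // r0:Add1,r1:Add2,r2:Mul2,r3:24,r4:4,r5:Mul1
cycle 10: CDB Add1=-18; stall // r0:-18,r1:Add2,r2:Mul2,r3:24,r4:4,r5:Mul1
cycle 11: stall // r0:-18,r1:Add2,r2:Mul2,r3:24,r4:4,r5:Mul1
cycle 12: CDB Mul1=24; issue MUL r3<-Mul1 // r0:-18,r1:Add2,r2:Mul2,r3:Mul1,r4:4,r5:24
cycle 13: CDB Add2=-15; stall // r0:-18,r1:-15,r2:Mul2,r3:Mul1,r4:4,r5:24
cycle 14: stall // r0:-18,r1:-15,r2:Mul2,r3:Mul1,r4:4,r5:24
cycle 15: CDB Mul2=-108; issue MUL r1<-Mul2 // r0:-18,r1:Mul2,r2:-108,r3:Mul1,r4:4,r5:24
cycle 16: issue ADD r4<-Add1 // r0:-18,r1:Mul2,r2:-108,r3:Mul1,r4:Add1,r5:24
cycle 17: CDB Mul1=324 // r0:-18,r1:Mul2,r2:-108,r3:324,r4:Add1,r5:24
cycle 18: - // r0:-18,r1:Mul2,r2:-108,r3:324,r4:Add1,r5:24
cycle 19: - // r0:-18,r1:Mul2,r2:-108,r3:324,r4:Add1,r5:24
cycle 20: CDB Add1=306 // r0:-18,r1:Mul2,r2:-108,r3:324,r4:306,r5:24
cycle 21: - // r0:-18,r1:Mul2,r2:-108,r3:324,r4:306,r5:24
cycle 22: CDB Mul2=-4860 // r0:-18,r1:-4860,r2:-108,r3:324,r4:306,r5:24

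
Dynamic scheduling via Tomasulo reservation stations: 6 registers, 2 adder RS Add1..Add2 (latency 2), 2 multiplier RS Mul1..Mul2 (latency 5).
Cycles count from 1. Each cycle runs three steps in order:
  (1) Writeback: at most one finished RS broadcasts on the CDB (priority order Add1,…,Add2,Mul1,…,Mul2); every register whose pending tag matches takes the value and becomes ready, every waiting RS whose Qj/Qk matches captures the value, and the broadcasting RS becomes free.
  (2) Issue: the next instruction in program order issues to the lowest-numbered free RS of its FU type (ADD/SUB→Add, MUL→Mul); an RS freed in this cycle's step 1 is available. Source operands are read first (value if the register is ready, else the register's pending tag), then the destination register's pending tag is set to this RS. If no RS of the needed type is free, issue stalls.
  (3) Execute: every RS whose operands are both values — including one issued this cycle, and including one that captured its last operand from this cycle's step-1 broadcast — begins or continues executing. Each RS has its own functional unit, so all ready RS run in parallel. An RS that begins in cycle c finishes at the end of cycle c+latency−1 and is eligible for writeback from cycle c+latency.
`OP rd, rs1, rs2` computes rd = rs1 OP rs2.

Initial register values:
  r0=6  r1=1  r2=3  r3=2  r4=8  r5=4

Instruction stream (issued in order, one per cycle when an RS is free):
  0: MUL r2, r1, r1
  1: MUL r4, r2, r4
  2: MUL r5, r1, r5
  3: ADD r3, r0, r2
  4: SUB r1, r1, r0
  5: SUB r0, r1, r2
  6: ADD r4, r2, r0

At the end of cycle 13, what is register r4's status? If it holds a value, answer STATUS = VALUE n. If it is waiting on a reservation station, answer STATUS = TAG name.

c1: issue MUL r2<-Mul1 | r0:6,r1:1,r2:Mul1,r3:2,r4:8,r5:4
c2: issue MUL r4<-Mul2 | r0:6,r1:1,r2:Mul1,r3:2,r4:Mul2,r5:4
c3: stall | r0:6,r1:1,r2:Mul1,r3:2,r4:Mul2,r5:4
c4: stall | r0:6,r1:1,r2:Mul1,r3:2,r4:Mul2,r5:4
c5: stall | r0:6,r1:1,r2:Mul1,r3:2,r4:Mul2,r5:4
c6: CDB Mul1=1; issue MUL r5<-Mul1 | r0:6,r1:1,r2:1,r3:2,r4:Mul2,r5:Mul1
c7: issue ADD r3<-Add1 | r0:6,r1:1,r2:1,r3:Add1,r4:Mul2,r5:Mul1
c8: issue SUB r1<-Add2 | r0:6,r1:Add2,r2:1,r3:Add1,r4:Mul2,r5:Mul1
c9: CDB Add1=7; issue SUB r0<-Add1 | r0:Add1,r1:Add2,r2:1,r3:7,r4:Mul2,r5:Mul1
c10: CDB Add2=-5; issue ADD r4<-Add2 | r0:Add1,r1:-5,r2:1,r3:7,r4:Add2,r5:Mul1
c11: CDB Mul1=4 | r0:Add1,r1:-5,r2:1,r3:7,r4:Add2,r5:4
c12: CDB Add1=-6 | r0:-6,r1:-5,r2:1,r3:7,r4:Add2,r5:4
c13: CDB Mul2=8 | r0:-6,r1:-5,r2:1,r3:7,r4:Add2,r5:4

STATUS = TAG Add2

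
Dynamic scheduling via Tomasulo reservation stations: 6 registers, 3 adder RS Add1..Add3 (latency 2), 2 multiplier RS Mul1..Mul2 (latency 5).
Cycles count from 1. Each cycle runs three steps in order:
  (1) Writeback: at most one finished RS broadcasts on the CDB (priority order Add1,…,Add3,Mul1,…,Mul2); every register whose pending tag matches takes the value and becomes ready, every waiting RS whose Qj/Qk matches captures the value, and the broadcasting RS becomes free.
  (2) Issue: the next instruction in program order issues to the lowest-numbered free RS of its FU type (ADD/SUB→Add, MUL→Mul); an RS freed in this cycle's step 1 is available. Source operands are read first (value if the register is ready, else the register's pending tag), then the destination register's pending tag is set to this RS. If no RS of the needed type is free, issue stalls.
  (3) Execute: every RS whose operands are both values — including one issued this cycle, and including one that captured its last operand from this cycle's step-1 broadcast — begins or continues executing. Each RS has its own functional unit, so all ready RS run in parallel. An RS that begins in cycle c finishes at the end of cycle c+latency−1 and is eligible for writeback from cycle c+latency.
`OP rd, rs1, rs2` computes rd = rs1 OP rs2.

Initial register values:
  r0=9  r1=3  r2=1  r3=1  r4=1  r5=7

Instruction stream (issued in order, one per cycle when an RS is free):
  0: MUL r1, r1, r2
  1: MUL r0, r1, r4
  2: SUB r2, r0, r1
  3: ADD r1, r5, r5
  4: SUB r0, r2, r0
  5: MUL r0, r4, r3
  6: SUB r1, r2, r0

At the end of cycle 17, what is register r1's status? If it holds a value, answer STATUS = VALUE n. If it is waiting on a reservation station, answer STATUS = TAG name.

STATUS = VALUE -1

c1: issue MUL r1<-Mul1 | r0:9,r1:Mul1,r2:1,r3:1,r4:1,r5:7
c2: issue MUL r0<-Mul2 | r0:Mul2,r1:Mul1,r2:1,r3:1,r4:1,r5:7
c3: issue SUB r2<-Add1 | r0:Mul2,r1:Mul1,r2:Add1,r3:1,r4:1,r5:7
c4: issue ADD r1<-Add2 | r0:Mul2,r1:Add2,r2:Add1,r3:1,r4:1,r5:7
c5: issue SUB r0<-Add3 | r0:Add3,r1:Add2,r2:Add1,r3:1,r4:1,r5:7
c6: CDB Add2=14; stall | r0:Add3,r1:14,r2:Add1,r3:1,r4:1,r5:7
c7: CDB Mul1=3; issue MUL r0<-Mul1 | r0:Mul1,r1:14,r2:Add1,r3:1,r4:1,r5:7
c8: issue SUB r1<-Add2 | r0:Mul1,r1:Add2,r2:Add1,r3:1,r4:1,r5:7
c9: - | r0:Mul1,r1:Add2,r2:Add1,r3:1,r4:1,r5:7
c10: - | r0:Mul1,r1:Add2,r2:Add1,r3:1,r4:1,r5:7
c11: - | r0:Mul1,r1:Add2,r2:Add1,r3:1,r4:1,r5:7
c12: CDB Mul1=1 | r0:1,r1:Add2,r2:Add1,r3:1,r4:1,r5:7
c13: CDB Mul2=3 | r0:1,r1:Add2,r2:Add1,r3:1,r4:1,r5:7
c14: - | r0:1,r1:Add2,r2:Add1,r3:1,r4:1,r5:7
c15: CDB Add1=0 | r0:1,r1:Add2,r2:0,r3:1,r4:1,r5:7
c16: - | r0:1,r1:Add2,r2:0,r3:1,r4:1,r5:7
c17: CDB Add2=-1 | r0:1,r1:-1,r2:0,r3:1,r4:1,r5:7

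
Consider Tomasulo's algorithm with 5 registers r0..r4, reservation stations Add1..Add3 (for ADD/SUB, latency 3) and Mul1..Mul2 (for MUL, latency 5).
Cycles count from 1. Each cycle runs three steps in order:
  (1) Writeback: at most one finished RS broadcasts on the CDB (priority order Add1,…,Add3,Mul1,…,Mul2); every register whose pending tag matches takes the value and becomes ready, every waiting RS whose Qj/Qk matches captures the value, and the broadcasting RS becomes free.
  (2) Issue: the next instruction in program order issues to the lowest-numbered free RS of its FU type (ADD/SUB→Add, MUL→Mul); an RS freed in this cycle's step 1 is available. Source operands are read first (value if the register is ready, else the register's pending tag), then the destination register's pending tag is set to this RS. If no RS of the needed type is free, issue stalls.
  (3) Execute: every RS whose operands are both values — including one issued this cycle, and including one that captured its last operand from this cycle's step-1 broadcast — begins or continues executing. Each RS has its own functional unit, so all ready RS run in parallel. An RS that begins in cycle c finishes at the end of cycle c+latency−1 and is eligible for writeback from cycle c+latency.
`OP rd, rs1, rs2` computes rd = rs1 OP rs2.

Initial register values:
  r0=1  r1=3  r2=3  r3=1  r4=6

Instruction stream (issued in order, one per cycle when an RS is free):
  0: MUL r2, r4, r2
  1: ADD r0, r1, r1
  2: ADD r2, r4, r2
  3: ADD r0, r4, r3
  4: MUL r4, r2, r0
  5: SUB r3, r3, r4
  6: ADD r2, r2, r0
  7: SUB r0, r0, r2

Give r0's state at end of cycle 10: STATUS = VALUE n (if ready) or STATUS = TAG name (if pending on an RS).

cycle 1: issue MUL r2<-Mul1 // r0:1,r1:3,r2:Mul1,r3:1,r4:6
cycle 2: issue ADD r0<-Add1 // r0:Add1,r1:3,r2:Mul1,r3:1,r4:6
cycle 3: issue ADD r2<-Add2 // r0:Add1,r1:3,r2:Add2,r3:1,r4:6
cycle 4: issue ADD r0<-Add3 // r0:Add3,r1:3,r2:Add2,r3:1,r4:6
cycle 5: CDB Add1=6; issue MUL r4<-Mul2 // r0:Add3,r1:3,r2:Add2,r3:1,r4:Mul2
cycle 6: CDB Mul1=18; issue SUB r3<-Add1 // r0:Add3,r1:3,r2:Add2,r3:Add1,r4:Mul2
cycle 7: CDB Add3=7; issue ADD r2<-Add3 // r0:7,r1:3,r2:Add3,r3:Add1,r4:Mul2
cycle 8: stall // r0:7,r1:3,r2:Add3,r3:Add1,r4:Mul2
cycle 9: CDB Add2=24; issue SUB r0<-Add2 // r0:Add2,r1:3,r2:Add3,r3:Add1,r4:Mul2
cycle 10: - // r0:Add2,r1:3,r2:Add3,r3:Add1,r4:Mul2

STATUS = TAG Add2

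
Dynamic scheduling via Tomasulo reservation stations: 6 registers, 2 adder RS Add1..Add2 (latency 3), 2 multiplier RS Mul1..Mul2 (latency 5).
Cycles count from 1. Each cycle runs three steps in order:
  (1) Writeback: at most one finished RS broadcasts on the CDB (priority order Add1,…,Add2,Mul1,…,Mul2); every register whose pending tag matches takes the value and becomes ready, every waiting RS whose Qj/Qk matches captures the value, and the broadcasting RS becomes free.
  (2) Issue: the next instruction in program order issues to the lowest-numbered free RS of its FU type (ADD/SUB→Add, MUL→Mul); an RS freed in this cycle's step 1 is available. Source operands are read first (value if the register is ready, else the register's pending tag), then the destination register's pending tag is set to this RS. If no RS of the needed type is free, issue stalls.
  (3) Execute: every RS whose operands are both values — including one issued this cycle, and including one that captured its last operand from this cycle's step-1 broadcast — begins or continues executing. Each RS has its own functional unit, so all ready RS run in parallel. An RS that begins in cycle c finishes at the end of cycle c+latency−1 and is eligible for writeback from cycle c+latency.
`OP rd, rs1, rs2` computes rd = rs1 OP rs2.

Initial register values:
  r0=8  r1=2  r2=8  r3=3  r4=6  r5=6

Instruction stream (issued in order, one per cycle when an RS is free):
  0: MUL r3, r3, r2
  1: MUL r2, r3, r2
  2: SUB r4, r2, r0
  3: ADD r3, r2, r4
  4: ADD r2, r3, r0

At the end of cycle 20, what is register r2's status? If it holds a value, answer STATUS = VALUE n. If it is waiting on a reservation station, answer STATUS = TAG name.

STATUS = VALUE 384

  c1: issue MUL r3<-Mul1  regs: r0:8,r1:2,r2:8,r3:Mul1,r4:6,r5:6
  c2: issue MUL r2<-Mul2  regs: r0:8,r1:2,r2:Mul2,r3:Mul1,r4:6,r5:6
  c3: issue SUB r4<-Add1  regs: r0:8,r1:2,r2:Mul2,r3:Mul1,r4:Add1,r5:6
  c4: issue ADD r3<-Add2  regs: r0:8,r1:2,r2:Mul2,r3:Add2,r4:Add1,r5:6
  c5: stall  regs: r0:8,r1:2,r2:Mul2,r3:Add2,r4:Add1,r5:6
  c6: CDB Mul1=24; stall  regs: r0:8,r1:2,r2:Mul2,r3:Add2,r4:Add1,r5:6
  c7: stall  regs: r0:8,r1:2,r2:Mul2,r3:Add2,r4:Add1,r5:6
  c8: stall  regs: r0:8,r1:2,r2:Mul2,r3:Add2,r4:Add1,r5:6
  c9: stall  regs: r0:8,r1:2,r2:Mul2,r3:Add2,r4:Add1,r5:6
  c10: stall  regs: r0:8,r1:2,r2:Mul2,r3:Add2,r4:Add1,r5:6
  c11: CDB Mul2=192; stall  regs: r0:8,r1:2,r2:192,r3:Add2,r4:Add1,r5:6
  c12: stall  regs: r0:8,r1:2,r2:192,r3:Add2,r4:Add1,r5:6
  c13: stall  regs: r0:8,r1:2,r2:192,r3:Add2,r4:Add1,r5:6
  c14: CDB Add1=184; issue ADD r2<-Add1  regs: r0:8,r1:2,r2:Add1,r3:Add2,r4:184,r5:6
  c15: -  regs: r0:8,r1:2,r2:Add1,r3:Add2,r4:184,r5:6
  c16: -  regs: r0:8,r1:2,r2:Add1,r3:Add2,r4:184,r5:6
  c17: CDB Add2=376  regs: r0:8,r1:2,r2:Add1,r3:376,r4:184,r5:6
  c18: -  regs: r0:8,r1:2,r2:Add1,r3:376,r4:184,r5:6
  c19: -  regs: r0:8,r1:2,r2:Add1,r3:376,r4:184,r5:6
  c20: CDB Add1=384  regs: r0:8,r1:2,r2:384,r3:376,r4:184,r5:6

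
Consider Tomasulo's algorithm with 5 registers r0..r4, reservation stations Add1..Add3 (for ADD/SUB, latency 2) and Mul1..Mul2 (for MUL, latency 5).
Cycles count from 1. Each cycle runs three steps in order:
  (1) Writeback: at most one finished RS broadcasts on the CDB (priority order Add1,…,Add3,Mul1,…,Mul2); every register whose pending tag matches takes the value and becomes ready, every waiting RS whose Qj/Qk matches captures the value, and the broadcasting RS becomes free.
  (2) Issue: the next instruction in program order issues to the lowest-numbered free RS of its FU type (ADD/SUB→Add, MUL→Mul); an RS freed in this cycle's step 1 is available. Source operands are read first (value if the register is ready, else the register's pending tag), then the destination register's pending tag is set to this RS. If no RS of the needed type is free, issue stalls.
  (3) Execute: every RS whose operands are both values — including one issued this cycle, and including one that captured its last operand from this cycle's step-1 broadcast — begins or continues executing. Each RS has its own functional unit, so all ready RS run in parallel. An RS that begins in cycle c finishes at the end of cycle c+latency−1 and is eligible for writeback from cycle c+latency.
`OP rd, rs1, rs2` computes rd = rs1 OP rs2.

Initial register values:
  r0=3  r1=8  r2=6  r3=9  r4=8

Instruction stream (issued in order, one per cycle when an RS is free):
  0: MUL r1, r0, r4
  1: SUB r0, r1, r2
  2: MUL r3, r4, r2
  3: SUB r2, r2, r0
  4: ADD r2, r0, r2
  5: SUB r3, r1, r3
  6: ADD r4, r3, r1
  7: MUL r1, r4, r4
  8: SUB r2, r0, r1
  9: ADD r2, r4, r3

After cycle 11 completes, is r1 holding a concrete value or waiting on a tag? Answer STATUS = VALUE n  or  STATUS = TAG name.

STATUS = TAG Mul1

  c1: issue MUL r1<-Mul1  regs: r0:3,r1:Mul1,r2:6,r3:9,r4:8
  c2: issue SUB r0<-Add1  regs: r0:Add1,r1:Mul1,r2:6,r3:9,r4:8
  c3: issue MUL r3<-Mul2  regs: r0:Add1,r1:Mul1,r2:6,r3:Mul2,r4:8
  c4: issue SUB r2<-Add2  regs: r0:Add1,r1:Mul1,r2:Add2,r3:Mul2,r4:8
  c5: issue ADD r2<-Add3  regs: r0:Add1,r1:Mul1,r2:Add3,r3:Mul2,r4:8
  c6: CDB Mul1=24; stall  regs: r0:Add1,r1:24,r2:Add3,r3:Mul2,r4:8
  c7: stall  regs: r0:Add1,r1:24,r2:Add3,r3:Mul2,r4:8
  c8: CDB Add1=18; issue SUB r3<-Add1  regs: r0:18,r1:24,r2:Add3,r3:Add1,r4:8
  c9: CDB Mul2=48; stall  regs: r0:18,r1:24,r2:Add3,r3:Add1,r4:8
  c10: CDB Add2=-12; issue ADD r4<-Add2  regs: r0:18,r1:24,r2:Add3,r3:Add1,r4:Add2
  c11: CDB Add1=-24; issue MUL r1<-Mul1  regs: r0:18,r1:Mul1,r2:Add3,r3:-24,r4:Add2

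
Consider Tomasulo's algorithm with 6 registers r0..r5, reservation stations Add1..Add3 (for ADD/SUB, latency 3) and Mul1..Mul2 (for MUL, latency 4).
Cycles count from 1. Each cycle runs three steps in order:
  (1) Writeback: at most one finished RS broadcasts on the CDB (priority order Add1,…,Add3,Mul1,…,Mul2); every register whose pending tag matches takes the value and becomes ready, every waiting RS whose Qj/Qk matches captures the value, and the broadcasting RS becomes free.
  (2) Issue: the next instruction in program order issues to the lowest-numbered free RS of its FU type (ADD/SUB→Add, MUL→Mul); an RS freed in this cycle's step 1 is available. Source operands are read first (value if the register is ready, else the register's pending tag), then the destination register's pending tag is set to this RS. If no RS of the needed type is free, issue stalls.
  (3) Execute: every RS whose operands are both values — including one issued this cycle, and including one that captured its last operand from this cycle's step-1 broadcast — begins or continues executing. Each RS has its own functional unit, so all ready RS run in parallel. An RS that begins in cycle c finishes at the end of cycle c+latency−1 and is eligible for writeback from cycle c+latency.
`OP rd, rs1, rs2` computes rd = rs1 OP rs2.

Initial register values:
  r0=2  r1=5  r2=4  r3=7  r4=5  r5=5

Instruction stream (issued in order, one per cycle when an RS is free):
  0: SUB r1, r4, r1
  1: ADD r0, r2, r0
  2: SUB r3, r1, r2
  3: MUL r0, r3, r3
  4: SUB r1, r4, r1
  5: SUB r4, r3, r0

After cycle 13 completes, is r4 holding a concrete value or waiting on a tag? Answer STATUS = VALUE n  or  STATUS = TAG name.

cycle 1: issue SUB r1<-Add1 // r0:2,r1:Add1,r2:4,r3:7,r4:5,r5:5
cycle 2: issue ADD r0<-Add2 // r0:Add2,r1:Add1,r2:4,r3:7,r4:5,r5:5
cycle 3: issue SUB r3<-Add3 // r0:Add2,r1:Add1,r2:4,r3:Add3,r4:5,r5:5
cycle 4: CDB Add1=0; issue MUL r0<-Mul1 // r0:Mul1,r1:0,r2:4,r3:Add3,r4:5,r5:5
cycle 5: CDB Add2=6; issue SUB r1<-Add1 // r0:Mul1,r1:Add1,r2:4,r3:Add3,r4:5,r5:5
cycle 6: issue SUB r4<-Add2 // r0:Mul1,r1:Add1,r2:4,r3:Add3,r4:Add2,r5:5
cycle 7: CDB Add3=-4 // r0:Mul1,r1:Add1,r2:4,r3:-4,r4:Add2,r5:5
cycle 8: CDB Add1=5 // r0:Mul1,r1:5,r2:4,r3:-4,r4:Add2,r5:5
cycle 9: - // r0:Mul1,r1:5,r2:4,r3:-4,r4:Add2,r5:5
cycle 10: - // r0:Mul1,r1:5,r2:4,r3:-4,r4:Add2,r5:5
cycle 11: CDB Mul1=16 // r0:16,r1:5,r2:4,r3:-4,r4:Add2,r5:5
cycle 12: - // r0:16,r1:5,r2:4,r3:-4,r4:Add2,r5:5
cycle 13: - // r0:16,r1:5,r2:4,r3:-4,r4:Add2,r5:5

STATUS = TAG Add2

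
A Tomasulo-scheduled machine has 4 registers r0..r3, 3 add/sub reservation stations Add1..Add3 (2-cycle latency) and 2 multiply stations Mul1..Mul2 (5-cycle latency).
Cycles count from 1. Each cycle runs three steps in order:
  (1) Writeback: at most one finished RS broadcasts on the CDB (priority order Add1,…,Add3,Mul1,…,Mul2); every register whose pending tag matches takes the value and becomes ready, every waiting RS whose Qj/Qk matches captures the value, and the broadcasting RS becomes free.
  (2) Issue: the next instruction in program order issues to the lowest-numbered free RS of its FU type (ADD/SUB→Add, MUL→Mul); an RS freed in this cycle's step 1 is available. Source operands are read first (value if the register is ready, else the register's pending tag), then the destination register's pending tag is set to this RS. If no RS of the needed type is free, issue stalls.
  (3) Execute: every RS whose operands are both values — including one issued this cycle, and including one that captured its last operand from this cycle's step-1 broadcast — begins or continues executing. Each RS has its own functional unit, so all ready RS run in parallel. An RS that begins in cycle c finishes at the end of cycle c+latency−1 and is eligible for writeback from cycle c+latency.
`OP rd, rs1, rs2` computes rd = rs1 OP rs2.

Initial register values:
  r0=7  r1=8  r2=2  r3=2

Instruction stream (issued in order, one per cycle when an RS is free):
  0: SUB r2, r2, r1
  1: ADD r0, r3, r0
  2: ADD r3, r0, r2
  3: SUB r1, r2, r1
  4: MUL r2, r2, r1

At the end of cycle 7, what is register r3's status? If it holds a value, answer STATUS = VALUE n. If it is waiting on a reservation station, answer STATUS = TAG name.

STATUS = VALUE 3

c1: issue SUB r2<-Add1 | r0:7,r1:8,r2:Add1,r3:2
c2: issue ADD r0<-Add2 | r0:Add2,r1:8,r2:Add1,r3:2
c3: CDB Add1=-6; issue ADD r3<-Add1 | r0:Add2,r1:8,r2:-6,r3:Add1
c4: CDB Add2=9; issue SUB r1<-Add2 | r0:9,r1:Add2,r2:-6,r3:Add1
c5: issue MUL r2<-Mul1 | r0:9,r1:Add2,r2:Mul1,r3:Add1
c6: CDB Add1=3 | r0:9,r1:Add2,r2:Mul1,r3:3
c7: CDB Add2=-14 | r0:9,r1:-14,r2:Mul1,r3:3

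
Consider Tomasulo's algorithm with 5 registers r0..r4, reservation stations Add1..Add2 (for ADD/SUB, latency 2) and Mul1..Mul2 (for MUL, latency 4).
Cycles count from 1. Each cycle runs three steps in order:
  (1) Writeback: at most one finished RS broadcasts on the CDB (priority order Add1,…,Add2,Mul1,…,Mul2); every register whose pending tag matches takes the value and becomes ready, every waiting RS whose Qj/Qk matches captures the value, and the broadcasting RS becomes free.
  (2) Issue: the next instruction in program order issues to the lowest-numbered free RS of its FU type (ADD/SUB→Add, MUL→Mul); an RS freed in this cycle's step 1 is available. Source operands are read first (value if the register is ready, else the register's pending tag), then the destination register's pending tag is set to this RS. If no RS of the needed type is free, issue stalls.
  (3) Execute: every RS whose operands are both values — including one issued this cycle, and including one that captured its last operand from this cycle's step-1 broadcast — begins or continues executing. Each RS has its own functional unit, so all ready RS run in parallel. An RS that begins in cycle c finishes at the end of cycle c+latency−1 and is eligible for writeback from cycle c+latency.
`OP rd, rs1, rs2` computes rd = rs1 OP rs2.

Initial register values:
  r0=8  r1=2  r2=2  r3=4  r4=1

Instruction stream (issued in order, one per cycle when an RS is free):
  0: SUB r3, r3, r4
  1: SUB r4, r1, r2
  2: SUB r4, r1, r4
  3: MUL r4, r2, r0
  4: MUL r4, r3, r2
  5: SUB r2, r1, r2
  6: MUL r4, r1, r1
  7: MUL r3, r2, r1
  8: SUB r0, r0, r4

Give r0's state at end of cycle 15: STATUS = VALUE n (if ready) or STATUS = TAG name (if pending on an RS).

c1: issue SUB r3<-Add1 | r0:8,r1:2,r2:2,r3:Add1,r4:1
c2: issue SUB r4<-Add2 | r0:8,r1:2,r2:2,r3:Add1,r4:Add2
c3: CDB Add1=3; issue SUB r4<-Add1 | r0:8,r1:2,r2:2,r3:3,r4:Add1
c4: CDB Add2=0; issue MUL r4<-Mul1 | r0:8,r1:2,r2:2,r3:3,r4:Mul1
c5: issue MUL r4<-Mul2 | r0:8,r1:2,r2:2,r3:3,r4:Mul2
c6: CDB Add1=2; issue SUB r2<-Add1 | r0:8,r1:2,r2:Add1,r3:3,r4:Mul2
c7: stall | r0:8,r1:2,r2:Add1,r3:3,r4:Mul2
c8: CDB Add1=0; stall | r0:8,r1:2,r2:0,r3:3,r4:Mul2
c9: CDB Mul1=16; issue MUL r4<-Mul1 | r0:8,r1:2,r2:0,r3:3,r4:Mul1
c10: CDB Mul2=6; issue MUL r3<-Mul2 | r0:8,r1:2,r2:0,r3:Mul2,r4:Mul1
c11: issue SUB r0<-Add1 | r0:Add1,r1:2,r2:0,r3:Mul2,r4:Mul1
c12: - | r0:Add1,r1:2,r2:0,r3:Mul2,r4:Mul1
c13: CDB Mul1=4 | r0:Add1,r1:2,r2:0,r3:Mul2,r4:4
c14: CDB Mul2=0 | r0:Add1,r1:2,r2:0,r3:0,r4:4
c15: CDB Add1=4 | r0:4,r1:2,r2:0,r3:0,r4:4

STATUS = VALUE 4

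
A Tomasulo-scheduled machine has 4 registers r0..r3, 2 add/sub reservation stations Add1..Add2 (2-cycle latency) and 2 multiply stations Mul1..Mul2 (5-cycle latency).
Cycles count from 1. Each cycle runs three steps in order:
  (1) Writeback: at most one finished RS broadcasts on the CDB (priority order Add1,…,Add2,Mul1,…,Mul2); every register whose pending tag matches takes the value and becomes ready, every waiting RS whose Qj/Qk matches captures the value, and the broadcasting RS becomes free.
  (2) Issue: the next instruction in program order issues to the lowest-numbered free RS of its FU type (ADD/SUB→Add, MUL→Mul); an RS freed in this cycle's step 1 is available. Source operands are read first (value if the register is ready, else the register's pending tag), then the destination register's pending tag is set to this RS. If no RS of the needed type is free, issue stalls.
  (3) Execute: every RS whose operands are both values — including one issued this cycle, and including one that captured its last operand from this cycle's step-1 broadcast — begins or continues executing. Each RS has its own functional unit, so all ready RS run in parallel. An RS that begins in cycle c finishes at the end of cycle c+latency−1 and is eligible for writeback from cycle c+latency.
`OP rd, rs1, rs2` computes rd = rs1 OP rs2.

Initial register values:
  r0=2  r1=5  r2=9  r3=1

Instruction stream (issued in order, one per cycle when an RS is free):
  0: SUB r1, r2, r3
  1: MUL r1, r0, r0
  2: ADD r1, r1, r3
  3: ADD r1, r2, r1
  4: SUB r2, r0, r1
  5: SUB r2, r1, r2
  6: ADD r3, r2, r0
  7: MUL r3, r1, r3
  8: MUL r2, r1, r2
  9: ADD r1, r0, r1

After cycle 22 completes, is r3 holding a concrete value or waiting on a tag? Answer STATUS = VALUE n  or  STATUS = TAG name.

  c1: issue SUB r1<-Add1  regs: r0:2,r1:Add1,r2:9,r3:1
  c2: issue MUL r1<-Mul1  regs: r0:2,r1:Mul1,r2:9,r3:1
  c3: CDB Add1=8; issue ADD r1<-Add1  regs: r0:2,r1:Add1,r2:9,r3:1
  c4: issue ADD r1<-Add2  regs: r0:2,r1:Add2,r2:9,r3:1
  c5: stall  regs: r0:2,r1:Add2,r2:9,r3:1
  c6: stall  regs: r0:2,r1:Add2,r2:9,r3:1
  c7: CDB Mul1=4; stall  regs: r0:2,r1:Add2,r2:9,r3:1
  c8: stall  regs: r0:2,r1:Add2,r2:9,r3:1
  c9: CDB Add1=5; issue SUB r2<-Add1  regs: r0:2,r1:Add2,r2:Add1,r3:1
  c10: stall  regs: r0:2,r1:Add2,r2:Add1,r3:1
  c11: CDB Add2=14; issue SUB r2<-Add2  regs: r0:2,r1:14,r2:Add2,r3:1
  c12: stall  regs: r0:2,r1:14,r2:Add2,r3:1
  c13: CDB Add1=-12; issue ADD r3<-Add1  regs: r0:2,r1:14,r2:Add2,r3:Add1
  c14: issue MUL r3<-Mul1  regs: r0:2,r1:14,r2:Add2,r3:Mul1
  c15: CDB Add2=26; issue MUL r2<-Mul2  regs: r0:2,r1:14,r2:Mul2,r3:Mul1
  c16: issue ADD r1<-Add2  regs: r0:2,r1:Add2,r2:Mul2,r3:Mul1
  c17: CDB Add1=28  regs: r0:2,r1:Add2,r2:Mul2,r3:Mul1
  c18: CDB Add2=16  regs: r0:2,r1:16,r2:Mul2,r3:Mul1
  c19: -  regs: r0:2,r1:16,r2:Mul2,r3:Mul1
  c20: CDB Mul2=364  regs: r0:2,r1:16,r2:364,r3:Mul1
  c21: -  regs: r0:2,r1:16,r2:364,r3:Mul1
  c22: CDB Mul1=392  regs: r0:2,r1:16,r2:364,r3:392

STATUS = VALUE 392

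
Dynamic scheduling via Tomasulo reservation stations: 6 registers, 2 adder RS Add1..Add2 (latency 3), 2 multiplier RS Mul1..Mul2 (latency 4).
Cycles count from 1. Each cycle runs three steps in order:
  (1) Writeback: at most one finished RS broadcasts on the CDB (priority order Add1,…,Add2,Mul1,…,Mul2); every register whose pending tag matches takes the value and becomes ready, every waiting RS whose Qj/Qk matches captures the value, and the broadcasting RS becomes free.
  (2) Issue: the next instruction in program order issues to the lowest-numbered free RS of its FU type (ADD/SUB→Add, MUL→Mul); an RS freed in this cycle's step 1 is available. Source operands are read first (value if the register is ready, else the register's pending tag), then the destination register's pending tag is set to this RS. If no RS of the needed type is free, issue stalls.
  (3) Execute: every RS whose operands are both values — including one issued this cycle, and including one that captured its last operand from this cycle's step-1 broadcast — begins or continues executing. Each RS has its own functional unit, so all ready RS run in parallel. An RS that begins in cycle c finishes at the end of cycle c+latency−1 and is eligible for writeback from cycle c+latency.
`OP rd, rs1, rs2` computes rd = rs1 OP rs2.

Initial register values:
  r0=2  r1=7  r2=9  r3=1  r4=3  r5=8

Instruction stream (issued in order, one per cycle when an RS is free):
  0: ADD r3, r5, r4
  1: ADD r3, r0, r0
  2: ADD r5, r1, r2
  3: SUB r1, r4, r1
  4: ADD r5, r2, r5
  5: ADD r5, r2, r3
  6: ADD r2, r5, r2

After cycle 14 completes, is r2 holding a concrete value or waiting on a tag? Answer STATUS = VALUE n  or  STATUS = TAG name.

c1: issue ADD r3<-Add1 | r0:2,r1:7,r2:9,r3:Add1,r4:3,r5:8
c2: issue ADD r3<-Add2 | r0:2,r1:7,r2:9,r3:Add2,r4:3,r5:8
c3: stall | r0:2,r1:7,r2:9,r3:Add2,r4:3,r5:8
c4: CDB Add1=11; issue ADD r5<-Add1 | r0:2,r1:7,r2:9,r3:Add2,r4:3,r5:Add1
c5: CDB Add2=4; issue SUB r1<-Add2 | r0:2,r1:Add2,r2:9,r3:4,r4:3,r5:Add1
c6: stall | r0:2,r1:Add2,r2:9,r3:4,r4:3,r5:Add1
c7: CDB Add1=16; issue ADD r5<-Add1 | r0:2,r1:Add2,r2:9,r3:4,r4:3,r5:Add1
c8: CDB Add2=-4; issue ADD r5<-Add2 | r0:2,r1:-4,r2:9,r3:4,r4:3,r5:Add2
c9: stall | r0:2,r1:-4,r2:9,r3:4,r4:3,r5:Add2
c10: CDB Add1=25; issue ADD r2<-Add1 | r0:2,r1:-4,r2:Add1,r3:4,r4:3,r5:Add2
c11: CDB Add2=13 | r0:2,r1:-4,r2:Add1,r3:4,r4:3,r5:13
c12: - | r0:2,r1:-4,r2:Add1,r3:4,r4:3,r5:13
c13: - | r0:2,r1:-4,r2:Add1,r3:4,r4:3,r5:13
c14: CDB Add1=22 | r0:2,r1:-4,r2:22,r3:4,r4:3,r5:13

STATUS = VALUE 22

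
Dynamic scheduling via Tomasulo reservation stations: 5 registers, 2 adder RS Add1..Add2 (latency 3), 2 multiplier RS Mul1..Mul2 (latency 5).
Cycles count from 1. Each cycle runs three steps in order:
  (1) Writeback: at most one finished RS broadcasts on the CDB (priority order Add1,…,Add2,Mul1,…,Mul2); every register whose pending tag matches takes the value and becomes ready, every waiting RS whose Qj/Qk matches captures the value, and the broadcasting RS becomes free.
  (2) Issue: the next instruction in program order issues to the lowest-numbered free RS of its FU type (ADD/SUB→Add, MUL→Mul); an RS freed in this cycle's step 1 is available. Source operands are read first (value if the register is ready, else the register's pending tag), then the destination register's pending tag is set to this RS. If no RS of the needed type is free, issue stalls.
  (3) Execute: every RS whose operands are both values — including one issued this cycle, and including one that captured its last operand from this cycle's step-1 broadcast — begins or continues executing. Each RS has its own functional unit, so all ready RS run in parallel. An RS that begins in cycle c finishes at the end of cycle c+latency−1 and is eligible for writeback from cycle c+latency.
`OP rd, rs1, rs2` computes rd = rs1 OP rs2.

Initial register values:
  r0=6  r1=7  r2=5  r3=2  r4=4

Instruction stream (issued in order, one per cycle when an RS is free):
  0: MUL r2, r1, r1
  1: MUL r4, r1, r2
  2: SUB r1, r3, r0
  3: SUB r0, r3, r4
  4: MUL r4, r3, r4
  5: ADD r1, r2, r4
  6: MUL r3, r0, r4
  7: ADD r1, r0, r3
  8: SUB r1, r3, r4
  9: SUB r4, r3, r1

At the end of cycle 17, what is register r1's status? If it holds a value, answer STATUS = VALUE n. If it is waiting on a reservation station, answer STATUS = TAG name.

STATUS = TAG Add2

  c1: issue MUL r2<-Mul1  regs: r0:6,r1:7,r2:Mul1,r3:2,r4:4
  c2: issue MUL r4<-Mul2  regs: r0:6,r1:7,r2:Mul1,r3:2,r4:Mul2
  c3: issue SUB r1<-Add1  regs: r0:6,r1:Add1,r2:Mul1,r3:2,r4:Mul2
  c4: issue SUB r0<-Add2  regs: r0:Add2,r1:Add1,r2:Mul1,r3:2,r4:Mul2
  c5: stall  regs: r0:Add2,r1:Add1,r2:Mul1,r3:2,r4:Mul2
  c6: CDB Add1=-4; stall  regs: r0:Add2,r1:-4,r2:Mul1,r3:2,r4:Mul2
  c7: CDB Mul1=49; issue MUL r4<-Mul1  regs: r0:Add2,r1:-4,r2:49,r3:2,r4:Mul1
  c8: issue ADD r1<-Add1  regs: r0:Add2,r1:Add1,r2:49,r3:2,r4:Mul1
  c9: stall  regs: r0:Add2,r1:Add1,r2:49,r3:2,r4:Mul1
  c10: stall  regs: r0:Add2,r1:Add1,r2:49,r3:2,r4:Mul1
  c11: stall  regs: r0:Add2,r1:Add1,r2:49,r3:2,r4:Mul1
  c12: CDB Mul2=343; issue MUL r3<-Mul2  regs: r0:Add2,r1:Add1,r2:49,r3:Mul2,r4:Mul1
  c13: stall  regs: r0:Add2,r1:Add1,r2:49,r3:Mul2,r4:Mul1
  c14: stall  regs: r0:Add2,r1:Add1,r2:49,r3:Mul2,r4:Mul1
  c15: CDB Add2=-341; issue ADD r1<-Add2  regs: r0:-341,r1:Add2,r2:49,r3:Mul2,r4:Mul1
  c16: stall  regs: r0:-341,r1:Add2,r2:49,r3:Mul2,r4:Mul1
  c17: CDB Mul1=686; stall  regs: r0:-341,r1:Add2,r2:49,r3:Mul2,r4:686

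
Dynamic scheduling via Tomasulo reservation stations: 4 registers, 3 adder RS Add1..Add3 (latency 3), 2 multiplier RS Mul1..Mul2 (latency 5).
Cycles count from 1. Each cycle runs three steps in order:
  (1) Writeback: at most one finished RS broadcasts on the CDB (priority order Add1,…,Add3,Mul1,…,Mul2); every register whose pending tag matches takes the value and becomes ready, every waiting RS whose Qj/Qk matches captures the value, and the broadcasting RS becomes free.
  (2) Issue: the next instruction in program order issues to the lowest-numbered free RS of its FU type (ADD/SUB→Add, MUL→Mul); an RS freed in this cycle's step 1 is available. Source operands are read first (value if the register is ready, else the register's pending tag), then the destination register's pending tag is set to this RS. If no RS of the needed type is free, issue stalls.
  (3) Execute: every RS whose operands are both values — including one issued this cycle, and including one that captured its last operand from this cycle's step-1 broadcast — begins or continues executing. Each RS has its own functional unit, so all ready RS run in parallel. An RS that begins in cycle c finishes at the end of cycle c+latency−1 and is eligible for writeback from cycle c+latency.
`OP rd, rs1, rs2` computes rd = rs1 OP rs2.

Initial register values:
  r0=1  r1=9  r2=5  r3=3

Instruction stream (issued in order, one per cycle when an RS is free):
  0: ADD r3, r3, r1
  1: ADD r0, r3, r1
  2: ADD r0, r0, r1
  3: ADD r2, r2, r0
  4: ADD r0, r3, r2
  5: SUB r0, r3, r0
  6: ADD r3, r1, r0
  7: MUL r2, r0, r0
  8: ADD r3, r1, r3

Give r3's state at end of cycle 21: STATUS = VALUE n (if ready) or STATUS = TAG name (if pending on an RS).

STATUS = TAG Add2

  c1: issue ADD r3<-Add1  regs: r0:1,r1:9,r2:5,r3:Add1
  c2: issue ADD r0<-Add2  regs: r0:Add2,r1:9,r2:5,r3:Add1
  c3: issue ADD r0<-Add3  regs: r0:Add3,r1:9,r2:5,r3:Add1
  c4: CDB Add1=12; issue ADD r2<-Add1  regs: r0:Add3,r1:9,r2:Add1,r3:12
  c5: stall  regs: r0:Add3,r1:9,r2:Add1,r3:12
  c6: stall  regs: r0:Add3,r1:9,r2:Add1,r3:12
  c7: CDB Add2=21; issue ADD r0<-Add2  regs: r0:Add2,r1:9,r2:Add1,r3:12
  c8: stall  regs: r0:Add2,r1:9,r2:Add1,r3:12
  c9: stall  regs: r0:Add2,r1:9,r2:Add1,r3:12
  c10: CDB Add3=30; issue SUB r0<-Add3  regs: r0:Add3,r1:9,r2:Add1,r3:12
  c11: stall  regs: r0:Add3,r1:9,r2:Add1,r3:12
  c12: stall  regs: r0:Add3,r1:9,r2:Add1,r3:12
  c13: CDB Add1=35; issue ADD r3<-Add1  regs: r0:Add3,r1:9,r2:35,r3:Add1
  c14: issue MUL r2<-Mul1  regs: r0:Add3,r1:9,r2:Mul1,r3:Add1
  c15: stall  regs: r0:Add3,r1:9,r2:Mul1,r3:Add1
  c16: CDB Add2=47; issue ADD r3<-Add2  regs: r0:Add3,r1:9,r2:Mul1,r3:Add2
  c17: -  regs: r0:Add3,r1:9,r2:Mul1,r3:Add2
  c18: -  regs: r0:Add3,r1:9,r2:Mul1,r3:Add2
  c19: CDB Add3=-35  regs: r0:-35,r1:9,r2:Mul1,r3:Add2
  c20: -  regs: r0:-35,r1:9,r2:Mul1,r3:Add2
  c21: -  regs: r0:-35,r1:9,r2:Mul1,r3:Add2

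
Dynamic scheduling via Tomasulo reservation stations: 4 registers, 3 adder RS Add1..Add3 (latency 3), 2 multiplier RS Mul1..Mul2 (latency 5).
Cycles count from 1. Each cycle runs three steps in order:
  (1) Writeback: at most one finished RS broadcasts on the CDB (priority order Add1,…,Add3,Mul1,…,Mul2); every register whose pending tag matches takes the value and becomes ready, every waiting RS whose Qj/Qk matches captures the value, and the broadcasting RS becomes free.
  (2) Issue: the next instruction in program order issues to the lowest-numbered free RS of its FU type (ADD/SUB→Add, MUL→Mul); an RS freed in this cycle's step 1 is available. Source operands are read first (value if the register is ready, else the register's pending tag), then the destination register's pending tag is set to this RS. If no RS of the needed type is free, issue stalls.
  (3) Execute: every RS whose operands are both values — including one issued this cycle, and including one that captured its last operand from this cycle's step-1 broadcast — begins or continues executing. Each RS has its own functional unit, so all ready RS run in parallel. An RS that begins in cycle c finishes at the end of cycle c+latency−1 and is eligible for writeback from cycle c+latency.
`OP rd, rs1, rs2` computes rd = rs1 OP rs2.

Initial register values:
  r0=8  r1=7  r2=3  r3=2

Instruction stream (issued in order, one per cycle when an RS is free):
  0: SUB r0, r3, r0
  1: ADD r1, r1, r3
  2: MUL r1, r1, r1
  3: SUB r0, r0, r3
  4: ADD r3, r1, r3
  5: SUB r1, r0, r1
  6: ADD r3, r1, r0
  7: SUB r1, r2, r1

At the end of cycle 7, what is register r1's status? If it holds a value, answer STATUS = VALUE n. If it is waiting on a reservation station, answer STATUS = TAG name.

STATUS = TAG Add3

c1: issue SUB r0<-Add1 | r0:Add1,r1:7,r2:3,r3:2
c2: issue ADD r1<-Add2 | r0:Add1,r1:Add2,r2:3,r3:2
c3: issue MUL r1<-Mul1 | r0:Add1,r1:Mul1,r2:3,r3:2
c4: CDB Add1=-6; issue SUB r0<-Add1 | r0:Add1,r1:Mul1,r2:3,r3:2
c5: CDB Add2=9; issue ADD r3<-Add2 | r0:Add1,r1:Mul1,r2:3,r3:Add2
c6: issue SUB r1<-Add3 | r0:Add1,r1:Add3,r2:3,r3:Add2
c7: CDB Add1=-8; issue ADD r3<-Add1 | r0:-8,r1:Add3,r2:3,r3:Add1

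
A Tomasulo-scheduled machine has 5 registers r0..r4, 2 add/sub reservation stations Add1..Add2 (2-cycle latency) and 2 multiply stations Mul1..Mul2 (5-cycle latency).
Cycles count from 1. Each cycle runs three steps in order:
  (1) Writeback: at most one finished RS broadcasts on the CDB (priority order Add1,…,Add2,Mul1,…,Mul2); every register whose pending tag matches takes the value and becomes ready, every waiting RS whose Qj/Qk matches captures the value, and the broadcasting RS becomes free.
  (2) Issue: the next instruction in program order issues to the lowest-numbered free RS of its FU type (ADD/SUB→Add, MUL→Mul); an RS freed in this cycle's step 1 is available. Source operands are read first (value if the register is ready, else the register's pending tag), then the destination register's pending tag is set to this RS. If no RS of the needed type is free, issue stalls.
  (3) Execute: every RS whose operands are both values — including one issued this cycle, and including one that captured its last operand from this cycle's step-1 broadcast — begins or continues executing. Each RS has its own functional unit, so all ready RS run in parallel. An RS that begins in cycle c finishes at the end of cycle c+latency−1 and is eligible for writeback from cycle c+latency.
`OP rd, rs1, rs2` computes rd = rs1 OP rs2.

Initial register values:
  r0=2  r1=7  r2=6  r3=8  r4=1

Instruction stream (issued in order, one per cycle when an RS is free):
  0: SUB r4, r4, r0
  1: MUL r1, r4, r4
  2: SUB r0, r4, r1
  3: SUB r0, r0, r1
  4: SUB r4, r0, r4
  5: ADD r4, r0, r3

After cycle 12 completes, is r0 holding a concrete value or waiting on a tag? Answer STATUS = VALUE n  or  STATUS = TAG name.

  c1: issue SUB r4<-Add1  regs: r0:2,r1:7,r2:6,r3:8,r4:Add1
  c2: issue MUL r1<-Mul1  regs: r0:2,r1:Mul1,r2:6,r3:8,r4:Add1
  c3: CDB Add1=-1; issue SUB r0<-Add1  regs: r0:Add1,r1:Mul1,r2:6,r3:8,r4:-1
  c4: issue SUB r0<-Add2  regs: r0:Add2,r1:Mul1,r2:6,r3:8,r4:-1
  c5: stall  regs: r0:Add2,r1:Mul1,r2:6,r3:8,r4:-1
  c6: stall  regs: r0:Add2,r1:Mul1,r2:6,r3:8,r4:-1
  c7: stall  regs: r0:Add2,r1:Mul1,r2:6,r3:8,r4:-1
  c8: CDB Mul1=1; stall  regs: r0:Add2,r1:1,r2:6,r3:8,r4:-1
  c9: stall  regs: r0:Add2,r1:1,r2:6,r3:8,r4:-1
  c10: CDB Add1=-2; issue SUB r4<-Add1  regs: r0:Add2,r1:1,r2:6,r3:8,r4:Add1
  c11: stall  regs: r0:Add2,r1:1,r2:6,r3:8,r4:Add1
  c12: CDB Add2=-3; issue ADD r4<-Add2  regs: r0:-3,r1:1,r2:6,r3:8,r4:Add2

STATUS = VALUE -3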